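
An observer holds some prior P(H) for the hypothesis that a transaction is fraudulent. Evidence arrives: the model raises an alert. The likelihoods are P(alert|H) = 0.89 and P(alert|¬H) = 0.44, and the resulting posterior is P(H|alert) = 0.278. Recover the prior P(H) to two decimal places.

In odds form, posterior odds = prior odds × likelihood ratio, so prior odds = posterior odds ÷ LR.
Posterior odds = 0.278/(1−0.278) = 0.3850. LR = 0.89/0.44 = 2.0227.
Prior odds = 0.3850/2.0227 = 0.1903, so P(H) = 0.1903/(1+0.1903) ≈ 0.16.

P(H) = 0.16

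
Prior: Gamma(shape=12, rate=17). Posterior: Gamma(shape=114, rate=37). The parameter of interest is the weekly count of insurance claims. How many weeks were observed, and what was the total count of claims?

n = 20 weeks with total 102 claims

A Gamma(α, β) prior (rate parametrization) on a Poisson rate with n observations summing to S gives posterior Gamma(α+S, β+n).
Matching: Σxᵢ = 114 − 12 = 102 and n = 37 − 17 = 20.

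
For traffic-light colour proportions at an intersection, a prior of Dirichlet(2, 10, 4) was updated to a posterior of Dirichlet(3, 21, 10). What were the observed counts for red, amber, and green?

For a Dirichlet(α) prior with multinomial counts c, the posterior is Dirichlet(α + c) componentwise.
Counts are posterior − prior componentwise: 3−2=1, 21−10=11, 10−4=6.

counts (1, 11, 6)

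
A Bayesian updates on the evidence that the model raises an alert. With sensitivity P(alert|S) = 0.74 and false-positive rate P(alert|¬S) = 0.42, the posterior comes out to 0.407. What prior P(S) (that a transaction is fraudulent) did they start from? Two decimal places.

Bayes' rule in odds form gives O(S|E) = O(S)·[P(E|S)/P(E|¬S)], hence O(S) = O(S|E)/LR.
Posterior odds = 0.407/(1−0.407) = 0.6863. LR = 0.74/0.42 = 1.7619.
Prior odds = 0.6863/1.7619 = 0.3895, so P(S) = 0.3895/(1+0.3895) ≈ 0.28.

P(S) = 0.28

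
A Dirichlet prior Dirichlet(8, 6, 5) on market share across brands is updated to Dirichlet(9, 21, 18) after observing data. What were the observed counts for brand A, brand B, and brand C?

For a Dirichlet(α) prior with multinomial counts c, the posterior is Dirichlet(α + c) componentwise.
Counts are posterior − prior componentwise: 9−8=1, 21−6=15, 18−5=13.

counts (1, 15, 13)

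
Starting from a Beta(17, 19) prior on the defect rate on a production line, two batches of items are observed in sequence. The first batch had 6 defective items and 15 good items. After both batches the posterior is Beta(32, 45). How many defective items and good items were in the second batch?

9 defective items and 11 good items

Because Beta–binomial updating is additive in the counts, the combined data contributed (α_post−α_prior, β_post−β_prior) successes and failures.
Total across both batches: 32−17=15 defective items, 45−19=26 good items.
Subtract the first batch: 15−6=9 defective items and 26−15=11 good items.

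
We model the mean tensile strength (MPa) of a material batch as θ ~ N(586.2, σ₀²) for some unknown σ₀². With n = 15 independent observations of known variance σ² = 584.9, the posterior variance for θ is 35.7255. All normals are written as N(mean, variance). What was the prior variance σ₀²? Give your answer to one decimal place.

σ₀² = 426.3

For the Normal–Normal model with known σ², precisions add: τ_n = τ₀ + n/σ².
So 1/σ₀² = 1/35.7255 − 15/584.9 = 0.027991 − 0.025645 = 0.002346.
Hence σ₀² = 1/0.002346 ≈ 426.3.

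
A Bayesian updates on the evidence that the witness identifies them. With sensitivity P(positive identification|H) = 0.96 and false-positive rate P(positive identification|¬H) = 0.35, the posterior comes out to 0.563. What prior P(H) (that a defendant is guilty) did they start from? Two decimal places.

Bayes' rule in odds form gives O(H|E) = O(H)·[P(E|H)/P(E|¬H)], hence O(H) = O(H|E)/LR.
Posterior odds = 0.563/(1−0.563) = 1.2883. LR = 0.96/0.35 = 2.7429.
Prior odds = 1.2883/2.7429 = 0.4697, so P(H) = 0.4697/(1+0.4697) ≈ 0.32.

P(H) = 0.32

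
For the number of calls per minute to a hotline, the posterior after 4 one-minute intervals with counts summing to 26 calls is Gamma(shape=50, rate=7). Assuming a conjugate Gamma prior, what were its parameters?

Gamma(shape=24, rate=3)

A Gamma(α, β) prior (rate parametrization) on a Poisson rate with n observations summing to S gives posterior Gamma(α+S, β+n).
So α = 50 − 26 = 24 and β = 7 − 4 = 3.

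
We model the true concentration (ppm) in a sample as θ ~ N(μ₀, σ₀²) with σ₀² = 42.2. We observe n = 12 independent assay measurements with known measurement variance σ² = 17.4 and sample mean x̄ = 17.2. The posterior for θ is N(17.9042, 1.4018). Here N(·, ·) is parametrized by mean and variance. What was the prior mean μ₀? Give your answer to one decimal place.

With known observation variance, the Normal–Normal posterior has precision τ_n = τ₀ + n/σ² and mean μ_n = (τ₀μ₀ + (n/σ²)x̄)/τ_n.
Here τ₀ = 1/42.2 = 0.023697 and τ_data = 12/17.4 = 0.689655, so τ_n = 0.713352.
Rearranging for μ₀: μ₀ = (μ_n·τ_n − τ_data·x̄)/τ₀ = (17.9042·0.713352 − 0.689655·17.2) / 0.023697 = 0.909931/0.023697 ≈ 38.4.

μ₀ = 38.4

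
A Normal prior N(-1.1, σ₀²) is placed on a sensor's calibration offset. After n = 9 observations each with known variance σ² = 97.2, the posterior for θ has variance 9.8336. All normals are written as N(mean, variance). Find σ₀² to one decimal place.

σ₀² = 109.9

Posterior precision equals prior precision plus data precision: 1/σ_n² = 1/σ₀² + n/σ².
So 1/σ₀² = 1/9.8336 − 9/97.2 = 0.101692 − 0.092593 = 0.009099.
Hence σ₀² = 1/0.009099 ≈ 109.9.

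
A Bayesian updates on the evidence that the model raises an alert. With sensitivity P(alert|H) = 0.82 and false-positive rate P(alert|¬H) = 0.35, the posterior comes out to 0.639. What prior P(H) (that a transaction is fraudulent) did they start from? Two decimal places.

In odds form, posterior odds = prior odds × likelihood ratio, so prior odds = posterior odds ÷ LR.
Posterior odds = 0.639/(1−0.639) = 1.7701. LR = 0.82/0.35 = 2.3429.
Prior odds = 1.7701/2.3429 = 0.7555, so P(H) = 0.7555/(1+0.7555) ≈ 0.43.

P(H) = 0.43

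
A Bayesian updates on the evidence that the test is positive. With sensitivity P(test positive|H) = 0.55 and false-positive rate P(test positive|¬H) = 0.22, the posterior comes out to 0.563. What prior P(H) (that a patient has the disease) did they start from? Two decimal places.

P(H) = 0.34

In odds form, posterior odds = prior odds × likelihood ratio, so prior odds = posterior odds ÷ LR.
Posterior odds = 0.563/(1−0.563) = 1.2883. LR = 0.55/0.22 = 2.5000.
Prior odds = 1.2883/2.5000 = 0.5153, so P(H) = 0.5153/(1+0.5153) ≈ 0.34.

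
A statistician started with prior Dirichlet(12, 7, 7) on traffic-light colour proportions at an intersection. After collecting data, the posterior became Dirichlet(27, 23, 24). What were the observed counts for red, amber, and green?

For a Dirichlet(α) prior with multinomial counts c, the posterior is Dirichlet(α + c) componentwise.
Counts are posterior − prior componentwise: 27−12=15, 23−7=16, 24−7=17.

counts (15, 16, 17)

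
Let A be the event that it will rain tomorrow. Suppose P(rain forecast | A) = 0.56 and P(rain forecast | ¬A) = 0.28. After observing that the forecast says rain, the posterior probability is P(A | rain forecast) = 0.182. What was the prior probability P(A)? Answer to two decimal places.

In odds form, posterior odds = prior odds × likelihood ratio, so prior odds = posterior odds ÷ LR.
Posterior odds = 0.182/(1−0.182) = 0.2225. LR = 0.56/0.28 = 2.0000.
Prior odds = 0.2225/2.0000 = 0.1113, so P(A) = 0.1113/(1+0.1113) ≈ 0.10.

P(A) = 0.10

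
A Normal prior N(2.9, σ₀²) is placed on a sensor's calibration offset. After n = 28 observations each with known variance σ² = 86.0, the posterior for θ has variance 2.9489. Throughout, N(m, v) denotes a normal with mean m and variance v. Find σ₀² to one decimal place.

Posterior precision equals prior precision plus data precision: 1/σ_n² = 1/σ₀² + n/σ².
So 1/σ₀² = 1/2.9489 − 28/86.0 = 0.339109 − 0.325581 = 0.013528.
Hence σ₀² = 1/0.013528 ≈ 73.9.

σ₀² = 73.9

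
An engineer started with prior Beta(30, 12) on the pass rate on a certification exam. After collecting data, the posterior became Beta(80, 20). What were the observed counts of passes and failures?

50 passes and 8 failures

A Beta(α, β) prior with s successes and f failures in binomial data gives a Beta(α+s, β+f) posterior.
Match parameters: s=80−30=50, f=20−12=8.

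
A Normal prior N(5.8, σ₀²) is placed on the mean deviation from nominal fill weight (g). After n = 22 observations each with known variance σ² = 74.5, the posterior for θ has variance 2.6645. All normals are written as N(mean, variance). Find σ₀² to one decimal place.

σ₀² = 12.5

Posterior precision equals prior precision plus data precision: 1/σ_n² = 1/σ₀² + n/σ².
So 1/σ₀² = 1/2.6645 − 22/74.5 = 0.375305 − 0.295302 = 0.080003.
Hence σ₀² = 1/0.080003 ≈ 12.5.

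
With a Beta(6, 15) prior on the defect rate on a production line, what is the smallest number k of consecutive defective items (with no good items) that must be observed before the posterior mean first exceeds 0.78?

After k defective items and 0 good items the posterior is Beta(6+k, 15), with mean (6+k)/(6+15+k).
Set (6+k)/(21+k) > 0.78 and solve: k > (0.78·21 − 6)/(1 − 0.78) = 47.182.
The smallest integer exceeding 47.182 is 48.

k = 48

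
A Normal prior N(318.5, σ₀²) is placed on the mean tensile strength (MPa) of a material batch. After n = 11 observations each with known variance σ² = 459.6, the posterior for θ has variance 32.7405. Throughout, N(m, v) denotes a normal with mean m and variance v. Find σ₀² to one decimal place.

σ₀² = 151.3

For the Normal–Normal model with known σ², precisions add: τ_n = τ₀ + n/σ².
So 1/σ₀² = 1/32.7405 − 11/459.6 = 0.030543 − 0.023934 = 0.006609.
Hence σ₀² = 1/0.006609 ≈ 151.3.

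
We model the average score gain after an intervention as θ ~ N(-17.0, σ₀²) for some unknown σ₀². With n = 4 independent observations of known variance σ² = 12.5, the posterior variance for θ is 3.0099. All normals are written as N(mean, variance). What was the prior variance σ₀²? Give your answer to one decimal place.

For the Normal–Normal model with known σ², precisions add: τ_n = τ₀ + n/σ².
So 1/σ₀² = 1/3.0099 − 4/12.5 = 0.332237 − 0.320000 = 0.012237.
Hence σ₀² = 1/0.012237 ≈ 81.7.

σ₀² = 81.7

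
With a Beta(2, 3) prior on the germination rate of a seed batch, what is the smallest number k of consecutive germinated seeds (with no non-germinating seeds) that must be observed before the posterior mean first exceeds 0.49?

k = 1

After k germinated seeds and 0 non-germinating seeds the posterior is Beta(2+k, 3), with mean (2+k)/(2+3+k).
Set (2+k)/(5+k) > 0.49 and solve: k > (0.49·5 − 2)/(1 − 0.49) = 0.882.
The smallest integer exceeding 0.882 is 1.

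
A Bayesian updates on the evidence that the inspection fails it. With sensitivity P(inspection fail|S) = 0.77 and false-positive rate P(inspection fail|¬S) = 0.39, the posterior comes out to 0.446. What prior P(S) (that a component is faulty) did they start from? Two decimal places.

P(S) = 0.29

In odds form, posterior odds = prior odds × likelihood ratio, so prior odds = posterior odds ÷ LR.
Posterior odds = 0.446/(1−0.446) = 0.8051. LR = 0.77/0.39 = 1.9744.
Prior odds = 0.8051/1.9744 = 0.4078, so P(S) = 0.4078/(1+0.4078) ≈ 0.29.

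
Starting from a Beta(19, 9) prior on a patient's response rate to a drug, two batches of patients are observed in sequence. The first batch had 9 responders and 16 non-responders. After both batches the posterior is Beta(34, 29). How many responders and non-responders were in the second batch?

Sequential conjugate updates are equivalent to a single update on the pooled data, so total successes = posterior α − prior α and total failures = posterior β − prior β.
Total across both batches: 34−19=15 responders, 29−9=20 non-responders.
Subtract the first batch: 15−9=6 responders and 20−16=4 non-responders.

6 responders and 4 non-responders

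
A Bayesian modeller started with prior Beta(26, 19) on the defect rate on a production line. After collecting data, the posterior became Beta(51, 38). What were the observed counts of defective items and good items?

25 defective items and 19 good items

Under Beta–binomial conjugacy the posterior parameters are (α+s, β+f).
So s = 51 − 26 = 25 and f = 38 − 19 = 19.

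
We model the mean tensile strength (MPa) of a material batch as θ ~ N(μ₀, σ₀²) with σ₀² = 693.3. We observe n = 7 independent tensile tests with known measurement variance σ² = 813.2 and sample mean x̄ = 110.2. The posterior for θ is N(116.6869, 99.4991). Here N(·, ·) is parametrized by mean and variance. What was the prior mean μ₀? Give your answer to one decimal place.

μ₀ = 155.4

With known observation variance, the Normal–Normal posterior has precision τ_n = τ₀ + n/σ² and mean μ_n = (τ₀μ₀ + (n/σ²)x̄)/τ_n.
Here τ₀ = 1/693.3 = 0.001442 and τ_data = 7/813.2 = 0.008608, so τ_n = 0.010050.
Rearranging for μ₀: μ₀ = (μ_n·τ_n − τ_data·x̄)/τ₀ = (116.6869·0.010050 − 0.008608·110.2) / 0.001442 = 0.224102/0.001442 ≈ 155.4.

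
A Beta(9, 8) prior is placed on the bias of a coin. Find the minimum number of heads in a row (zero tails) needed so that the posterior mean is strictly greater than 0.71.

After k heads and 0 tails the posterior is Beta(9+k, 8), with mean (9+k)/(9+8+k).
Set (9+k)/(17+k) > 0.71 and solve: k > (0.71·17 − 9)/(1 − 0.71) = 10.586.
The smallest integer exceeding 10.586 is 11, and checking k=11: (20)/(28) = 0.7143 > 0.71.

k = 11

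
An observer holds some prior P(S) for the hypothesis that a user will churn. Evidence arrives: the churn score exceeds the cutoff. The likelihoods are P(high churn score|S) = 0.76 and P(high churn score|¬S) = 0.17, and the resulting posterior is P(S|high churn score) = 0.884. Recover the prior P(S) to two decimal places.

P(S) = 0.63

Bayes' rule in odds form gives O(S|E) = O(S)·[P(E|S)/P(E|¬S)], hence O(S) = O(S|E)/LR.
Posterior odds = 0.884/(1−0.884) = 7.6207. LR = 0.76/0.17 = 4.4706.
Prior odds = 7.6207/4.4706 = 1.7046, so P(S) = 1.7046/(1+1.7046) ≈ 0.63.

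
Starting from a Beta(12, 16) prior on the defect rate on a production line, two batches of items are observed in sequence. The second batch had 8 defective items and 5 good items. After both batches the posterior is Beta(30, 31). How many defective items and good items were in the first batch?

10 defective items and 10 good items

Sequential conjugate updates are equivalent to a single update on the pooled data, so total successes = posterior α − prior α and total failures = posterior β − prior β.
Total across both batches: 30−12=18 defective items, 31−16=15 good items.
Subtract the second batch: 18−8=10 defective items and 15−5=10 good items.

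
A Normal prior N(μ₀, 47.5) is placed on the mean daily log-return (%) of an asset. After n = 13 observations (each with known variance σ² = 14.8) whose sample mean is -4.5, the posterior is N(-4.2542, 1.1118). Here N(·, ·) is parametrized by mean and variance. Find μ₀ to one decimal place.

The posterior mean is a precision-weighted average: μ_n = (τ₀μ₀ + τ_data·x̄)/(τ₀+τ_data), with τ₀=1/σ₀² and τ_data=n/σ².
Here τ₀ = 1/47.5 = 0.021053 and τ_data = 13/14.8 = 0.878378, so τ_n = 0.899431.
Rearranging for μ₀: μ₀ = (μ_n·τ_n − τ_data·x̄)/τ₀ = (-4.2542·0.899431 − 0.878378·-4.5) / 0.021053 = 0.126342/0.021053 ≈ 6.0.

μ₀ = 6.0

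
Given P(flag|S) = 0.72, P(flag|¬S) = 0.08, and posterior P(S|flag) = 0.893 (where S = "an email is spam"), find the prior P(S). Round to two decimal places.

In odds form, posterior odds = prior odds × likelihood ratio, so prior odds = posterior odds ÷ LR.
Posterior odds = 0.893/(1−0.893) = 8.3458. LR = 0.72/0.08 = 9.0000.
Prior odds = 8.3458/9.0000 = 0.9273, so P(S) = 0.9273/(1+0.9273) ≈ 0.48.

P(S) = 0.48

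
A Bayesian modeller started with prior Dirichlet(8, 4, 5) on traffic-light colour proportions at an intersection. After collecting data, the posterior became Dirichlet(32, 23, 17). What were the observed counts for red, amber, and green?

counts (24, 19, 12)

For a Dirichlet(α) prior with multinomial counts c, the posterior is Dirichlet(α + c) componentwise.
Counts are posterior − prior componentwise: 32−8=24, 23−4=19, 17−5=12.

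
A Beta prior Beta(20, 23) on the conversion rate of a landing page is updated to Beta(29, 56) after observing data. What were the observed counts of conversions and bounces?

Beta is conjugate to the binomial likelihood: posterior = Beta(α+s, β+f).
Match parameters: s=29−20=9, f=56−23=33.

9 conversions and 33 bounces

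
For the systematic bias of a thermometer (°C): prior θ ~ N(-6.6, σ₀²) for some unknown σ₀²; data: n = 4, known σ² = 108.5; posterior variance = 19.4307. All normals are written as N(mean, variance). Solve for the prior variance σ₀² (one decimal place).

σ₀² = 68.5

For the Normal–Normal model with known σ², precisions add: τ_n = τ₀ + n/σ².
So 1/σ₀² = 1/19.4307 − 4/108.5 = 0.051465 − 0.036866 = 0.014599.
Hence σ₀² = 1/0.014599 ≈ 68.5.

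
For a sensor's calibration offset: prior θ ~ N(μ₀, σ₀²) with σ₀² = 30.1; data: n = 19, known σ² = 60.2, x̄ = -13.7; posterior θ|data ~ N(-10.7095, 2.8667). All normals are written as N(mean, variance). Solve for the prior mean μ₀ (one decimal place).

With known observation variance, the Normal–Normal posterior has precision τ_n = τ₀ + n/σ² and mean μ_n = (τ₀μ₀ + (n/σ²)x̄)/τ_n.
Here τ₀ = 1/30.1 = 0.033223 and τ_data = 19/60.2 = 0.315615, so τ_n = 0.348838.
Rearranging for μ₀: μ₀ = (μ_n·τ_n − τ_data·x̄)/τ₀ = (-10.7095·0.348838 − 0.315615·-13.7) / 0.033223 = 0.588045/0.033223 ≈ 17.7.

μ₀ = 17.7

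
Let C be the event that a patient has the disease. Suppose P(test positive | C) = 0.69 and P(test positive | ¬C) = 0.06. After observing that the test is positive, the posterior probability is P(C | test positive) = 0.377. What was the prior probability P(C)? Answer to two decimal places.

P(C) = 0.05

Bayes' rule in odds form gives O(C|E) = O(C)·[P(E|C)/P(E|¬C)], hence O(C) = O(C|E)/LR.
Posterior odds = 0.377/(1−0.377) = 0.6051. LR = 0.69/0.06 = 11.5000.
Prior odds = 0.6051/11.5000 = 0.0526, so P(C) = 0.0526/(1+0.0526) ≈ 0.05.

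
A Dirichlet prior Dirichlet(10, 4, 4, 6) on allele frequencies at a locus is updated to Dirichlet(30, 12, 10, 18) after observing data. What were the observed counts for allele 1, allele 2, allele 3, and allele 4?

counts (20, 8, 6, 12)

For a Dirichlet(α) prior with multinomial counts c, the posterior is Dirichlet(α + c) componentwise.
Counts are posterior − prior componentwise: 30−10=20, 12−4=8, 10−4=6, 18−6=12.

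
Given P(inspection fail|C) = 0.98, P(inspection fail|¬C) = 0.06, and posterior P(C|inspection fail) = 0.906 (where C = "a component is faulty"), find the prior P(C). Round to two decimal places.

In odds form, posterior odds = prior odds × likelihood ratio, so prior odds = posterior odds ÷ LR.
Posterior odds = 0.906/(1−0.906) = 9.6383. LR = 0.98/0.06 = 16.3333.
Prior odds = 9.6383/16.3333 = 0.5901, so P(C) = 0.5901/(1+0.5901) ≈ 0.37.

P(C) = 0.37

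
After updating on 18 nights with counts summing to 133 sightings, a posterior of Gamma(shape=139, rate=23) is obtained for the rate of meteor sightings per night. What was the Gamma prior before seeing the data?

Gamma(shape=6, rate=5)

A Gamma(α, β) prior (rate parametrization) on a Poisson rate with n observations summing to S gives posterior Gamma(α+S, β+n).
So α = 139 − 133 = 6 and β = 23 − 18 = 5.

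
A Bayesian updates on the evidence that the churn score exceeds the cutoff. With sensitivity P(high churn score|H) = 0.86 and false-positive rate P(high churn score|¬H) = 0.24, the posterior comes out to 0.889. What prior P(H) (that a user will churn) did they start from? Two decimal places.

P(H) = 0.69

In odds form, posterior odds = prior odds × likelihood ratio, so prior odds = posterior odds ÷ LR.
Posterior odds = 0.889/(1−0.889) = 8.0090. LR = 0.86/0.24 = 3.5833.
Prior odds = 8.0090/3.5833 = 2.2351, so P(H) = 2.2351/(1+2.2351) ≈ 0.69.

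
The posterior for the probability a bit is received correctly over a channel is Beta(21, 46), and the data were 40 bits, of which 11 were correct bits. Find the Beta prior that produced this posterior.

Beta(10, 17)

A Beta(a, b) prior with s successes and f failures in binomial data gives a Beta(a+s, b+f) posterior.
So a = 21 − 11 = 10 and b = 46 − 29 = 17.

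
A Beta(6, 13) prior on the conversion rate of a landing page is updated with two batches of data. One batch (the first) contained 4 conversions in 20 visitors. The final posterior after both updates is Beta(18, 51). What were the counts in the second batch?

8 conversions and 22 bounces

Sequential conjugate updates are equivalent to a single update on the pooled data, so total successes = posterior α − prior α and total failures = posterior β − prior β.
Total across both batches: 18−6=12 conversions, 51−13=38 bounces.
Subtract the first batch: 12−4=8 conversions and 38−16=22 bounces.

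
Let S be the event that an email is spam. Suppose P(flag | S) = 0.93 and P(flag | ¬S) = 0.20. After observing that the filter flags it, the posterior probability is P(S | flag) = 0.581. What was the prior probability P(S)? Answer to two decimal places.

Bayes' rule in odds form gives O(S|E) = O(S)·[P(E|S)/P(E|¬S)], hence O(S) = O(S|E)/LR.
Posterior odds = 0.581/(1−0.581) = 1.3866. LR = 0.93/0.20 = 4.6500.
Prior odds = 1.3866/4.6500 = 0.2982, so P(S) = 0.2982/(1+0.2982) ≈ 0.23.

P(S) = 0.23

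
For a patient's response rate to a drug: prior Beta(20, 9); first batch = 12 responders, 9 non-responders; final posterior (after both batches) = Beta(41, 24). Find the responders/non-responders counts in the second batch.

9 responders and 6 non-responders

Because Beta–binomial updating is additive in the counts, the combined data contributed (α_post−α_prior, β_post−β_prior) successes and failures.
Total across both batches: 41−20=21 responders, 24−9=15 non-responders.
Subtract the first batch: 21−12=9 responders and 15−9=6 non-responders.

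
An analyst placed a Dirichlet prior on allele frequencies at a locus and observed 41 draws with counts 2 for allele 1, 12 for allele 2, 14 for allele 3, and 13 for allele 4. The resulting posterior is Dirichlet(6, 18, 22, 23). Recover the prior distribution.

For a Dirichlet(α) prior with multinomial counts c, the posterior is Dirichlet(α + c) componentwise.
Subtract each count from the matching posterior parameter: 6−2=4, 18−12=6, 22−14=8, 23−13=10.

Dirichlet(4, 6, 8, 10)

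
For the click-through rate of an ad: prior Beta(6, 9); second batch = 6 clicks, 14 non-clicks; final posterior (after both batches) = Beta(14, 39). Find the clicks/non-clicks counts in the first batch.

Sequential conjugate updates are equivalent to a single update on the pooled data, so total successes = posterior α − prior α and total failures = posterior β − prior β.
Total across both batches: 14−6=8 clicks, 39−9=30 non-clicks.
Subtract the second batch: 8−6=2 clicks and 30−14=16 non-clicks.

2 clicks and 16 non-clicks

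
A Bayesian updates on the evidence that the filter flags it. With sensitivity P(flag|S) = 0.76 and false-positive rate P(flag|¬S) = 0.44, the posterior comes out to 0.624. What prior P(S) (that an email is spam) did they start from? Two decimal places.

In odds form, posterior odds = prior odds × likelihood ratio, so prior odds = posterior odds ÷ LR.
Posterior odds = 0.624/(1−0.624) = 1.6596. LR = 0.76/0.44 = 1.7273.
Prior odds = 1.6596/1.7273 = 0.9608, so P(S) = 0.9608/(1+0.9608) ≈ 0.49.

P(S) = 0.49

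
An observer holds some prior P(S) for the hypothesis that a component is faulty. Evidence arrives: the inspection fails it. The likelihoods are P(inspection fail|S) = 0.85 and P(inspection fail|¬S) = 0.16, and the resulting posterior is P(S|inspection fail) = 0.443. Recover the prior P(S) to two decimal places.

Bayes' rule in odds form gives O(S|E) = O(S)·[P(E|S)/P(E|¬S)], hence O(S) = O(S|E)/LR.
Posterior odds = 0.443/(1−0.443) = 0.7953. LR = 0.85/0.16 = 5.3125.
Prior odds = 0.7953/5.3125 = 0.1497, so P(S) = 0.1497/(1+0.1497) ≈ 0.13.

P(S) = 0.13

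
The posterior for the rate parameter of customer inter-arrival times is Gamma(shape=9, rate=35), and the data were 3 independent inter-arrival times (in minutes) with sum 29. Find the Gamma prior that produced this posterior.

Gamma(shape=6, rate=6)

Gamma–exponential conjugacy: posterior shape = α + n, posterior rate = β + Σtᵢ.
So α = 9 − 3 = 6 and β = 35 − 29 = 6.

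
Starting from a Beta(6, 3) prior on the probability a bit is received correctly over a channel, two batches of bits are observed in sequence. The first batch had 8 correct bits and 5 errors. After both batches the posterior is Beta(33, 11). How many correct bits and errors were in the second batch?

Sequential conjugate updates are equivalent to a single update on the pooled data, so total successes = posterior α − prior α and total failures = posterior β − prior β.
Total across both batches: 33−6=27 correct bits, 11−3=8 errors.
Subtract the first batch: 27−8=19 correct bits and 8−5=3 errors.

19 correct bits and 3 errors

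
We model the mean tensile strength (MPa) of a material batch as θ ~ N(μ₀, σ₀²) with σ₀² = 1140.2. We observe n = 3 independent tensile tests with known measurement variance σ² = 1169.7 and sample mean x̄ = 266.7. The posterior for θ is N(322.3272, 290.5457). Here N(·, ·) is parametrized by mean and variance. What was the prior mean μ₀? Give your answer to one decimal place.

The posterior mean is a precision-weighted average: μ_n = (τ₀μ₀ + τ_data·x̄)/(τ₀+τ_data), with τ₀=1/σ₀² and τ_data=n/σ².
Here τ₀ = 1/1140.2 = 0.000877 and τ_data = 3/1169.7 = 0.002565, so τ_n = 0.003442.
Rearranging for μ₀: μ₀ = (μ_n·τ_n − τ_data·x̄)/τ₀ = (322.3272·0.003442 − 0.002565·266.7) / 0.000877 = 0.425365/0.000877 ≈ 485.0.

μ₀ = 485.0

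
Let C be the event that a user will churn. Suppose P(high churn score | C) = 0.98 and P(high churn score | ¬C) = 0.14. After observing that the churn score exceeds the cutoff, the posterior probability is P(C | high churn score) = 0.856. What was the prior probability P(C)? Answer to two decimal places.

Bayes' rule in odds form gives O(C|E) = O(C)·[P(E|C)/P(E|¬C)], hence O(C) = O(C|E)/LR.
Posterior odds = 0.856/(1−0.856) = 5.9444. LR = 0.98/0.14 = 7.0000.
Prior odds = 5.9444/7.0000 = 0.8492, so P(C) = 0.8492/(1+0.8492) ≈ 0.46.

P(C) = 0.46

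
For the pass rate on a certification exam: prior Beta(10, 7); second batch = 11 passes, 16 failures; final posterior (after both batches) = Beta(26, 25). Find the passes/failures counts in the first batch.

5 passes and 2 failures

Sequential conjugate updates are equivalent to a single update on the pooled data, so total successes = posterior α − prior α and total failures = posterior β − prior β.
Total across both batches: 26−10=16 passes, 25−7=18 failures.
Subtract the second batch: 16−11=5 passes and 18−16=2 failures.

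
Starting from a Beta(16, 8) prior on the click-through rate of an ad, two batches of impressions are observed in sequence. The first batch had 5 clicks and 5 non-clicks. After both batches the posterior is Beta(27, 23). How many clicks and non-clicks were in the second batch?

6 clicks and 10 non-clicks

Sequential conjugate updates are equivalent to a single update on the pooled data, so total successes = posterior α − prior α and total failures = posterior β − prior β.
Total across both batches: 27−16=11 clicks, 23−8=15 non-clicks.
Subtract the first batch: 11−5=6 clicks and 15−5=10 non-clicks.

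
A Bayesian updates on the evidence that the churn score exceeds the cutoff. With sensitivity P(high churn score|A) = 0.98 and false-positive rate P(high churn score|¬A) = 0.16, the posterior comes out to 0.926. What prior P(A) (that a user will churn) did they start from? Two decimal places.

P(A) = 0.67

Bayes' rule in odds form gives O(A|E) = O(A)·[P(E|A)/P(E|¬A)], hence O(A) = O(A|E)/LR.
Posterior odds = 0.926/(1−0.926) = 12.5135. LR = 0.98/0.16 = 6.1250.
Prior odds = 12.5135/6.1250 = 2.0430, so P(A) = 2.0430/(1+2.0430) ≈ 0.67.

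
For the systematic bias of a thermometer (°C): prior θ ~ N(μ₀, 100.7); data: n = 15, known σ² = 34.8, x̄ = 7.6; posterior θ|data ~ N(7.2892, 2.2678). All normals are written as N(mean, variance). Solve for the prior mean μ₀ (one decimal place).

μ₀ = -6.2

With known observation variance, the Normal–Normal posterior has precision τ_n = τ₀ + n/σ² and mean μ_n = (τ₀μ₀ + (n/σ²)x̄)/τ_n.
Here τ₀ = 1/100.7 = 0.009930 and τ_data = 15/34.8 = 0.431034, so τ_n = 0.440964.
Rearranging for μ₀: μ₀ = (μ_n·τ_n − τ_data·x̄)/τ₀ = (7.2892·0.440964 − 0.431034·7.6) / 0.009930 = -0.061584/0.009930 ≈ -6.2.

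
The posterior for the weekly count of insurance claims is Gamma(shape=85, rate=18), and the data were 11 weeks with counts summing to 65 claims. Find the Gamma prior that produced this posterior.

Gamma(shape=20, rate=7)

Gamma–Poisson conjugacy: posterior shape = α + Σxᵢ, posterior rate = β + n.
So α = 85 − 65 = 20 and β = 18 − 11 = 7.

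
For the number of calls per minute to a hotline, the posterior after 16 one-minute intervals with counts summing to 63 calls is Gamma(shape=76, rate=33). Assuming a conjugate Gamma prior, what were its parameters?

Gamma–Poisson conjugacy: posterior shape = α + Σxᵢ, posterior rate = β + n.
So α = 76 − 63 = 13 and β = 33 − 16 = 17.

Gamma(shape=13, rate=17)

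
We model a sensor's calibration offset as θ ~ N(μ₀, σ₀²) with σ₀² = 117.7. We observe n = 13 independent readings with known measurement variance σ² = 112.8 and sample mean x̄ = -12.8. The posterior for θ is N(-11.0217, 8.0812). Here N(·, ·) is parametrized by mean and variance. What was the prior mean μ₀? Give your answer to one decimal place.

The posterior mean is a precision-weighted average: μ_n = (τ₀μ₀ + τ_data·x̄)/(τ₀+τ_data), with τ₀=1/σ₀² and τ_data=n/σ².
Here τ₀ = 1/117.7 = 0.008496 and τ_data = 13/112.8 = 0.115248, so τ_n = 0.123744.
Rearranging for μ₀: μ₀ = (μ_n·τ_n − τ_data·x̄)/τ₀ = (-11.0217·0.123744 − 0.115248·-12.8) / 0.008496 = 0.111305/0.008496 ≈ 13.1.

μ₀ = 13.1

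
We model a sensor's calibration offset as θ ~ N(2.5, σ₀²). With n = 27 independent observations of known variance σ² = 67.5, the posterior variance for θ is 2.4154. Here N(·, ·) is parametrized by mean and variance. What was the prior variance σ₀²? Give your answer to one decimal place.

For the Normal–Normal model with known σ², precisions add: τ_n = τ₀ + n/σ².
So 1/σ₀² = 1/2.4154 − 27/67.5 = 0.414010 − 0.400000 = 0.014010.
Hence σ₀² = 1/0.014010 ≈ 71.4.

σ₀² = 71.4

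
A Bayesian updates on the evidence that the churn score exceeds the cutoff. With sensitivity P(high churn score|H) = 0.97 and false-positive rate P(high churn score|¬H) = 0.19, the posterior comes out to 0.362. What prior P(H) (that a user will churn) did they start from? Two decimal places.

Bayes' rule in odds form gives O(H|E) = O(H)·[P(E|H)/P(E|¬H)], hence O(H) = O(H|E)/LR.
Posterior odds = 0.362/(1−0.362) = 0.5674. LR = 0.97/0.19 = 5.1053.
Prior odds = 0.5674/5.1053 = 0.1111, so P(H) = 0.1111/(1+0.1111) ≈ 0.10.

P(H) = 0.10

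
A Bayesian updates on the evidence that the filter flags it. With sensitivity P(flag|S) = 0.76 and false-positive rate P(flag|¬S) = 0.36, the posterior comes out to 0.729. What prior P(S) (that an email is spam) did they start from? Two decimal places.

P(S) = 0.56

Bayes' rule in odds form gives O(S|E) = O(S)·[P(E|S)/P(E|¬S)], hence O(S) = O(S|E)/LR.
Posterior odds = 0.729/(1−0.729) = 2.6900. LR = 0.76/0.36 = 2.1111.
Prior odds = 2.6900/2.1111 = 1.2742, so P(S) = 1.2742/(1+1.2742) ≈ 0.56.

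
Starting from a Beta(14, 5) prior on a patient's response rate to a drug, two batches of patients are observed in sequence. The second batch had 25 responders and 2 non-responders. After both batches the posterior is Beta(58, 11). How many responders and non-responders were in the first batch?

19 responders and 4 non-responders

Because Beta–binomial updating is additive in the counts, the combined data contributed (α_post−α_prior, β_post−β_prior) successes and failures.
Total across both batches: 58−14=44 responders, 11−5=6 non-responders.
Subtract the second batch: 44−25=19 responders and 6−2=4 non-responders.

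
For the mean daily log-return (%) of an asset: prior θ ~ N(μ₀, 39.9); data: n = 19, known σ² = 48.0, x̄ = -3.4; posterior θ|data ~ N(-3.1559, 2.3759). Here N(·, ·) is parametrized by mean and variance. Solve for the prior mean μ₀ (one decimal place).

With known observation variance, the Normal–Normal posterior has precision τ_n = τ₀ + n/σ² and mean μ_n = (τ₀μ₀ + (n/σ²)x̄)/τ_n.
Here τ₀ = 1/39.9 = 0.025063 and τ_data = 19/48.0 = 0.395833, so τ_n = 0.420896.
Rearranging for μ₀: μ₀ = (μ_n·τ_n − τ_data·x̄)/τ₀ = (-3.1559·0.420896 − 0.395833·-3.4) / 0.025063 = 0.017527/0.025063 ≈ 0.7.

μ₀ = 0.7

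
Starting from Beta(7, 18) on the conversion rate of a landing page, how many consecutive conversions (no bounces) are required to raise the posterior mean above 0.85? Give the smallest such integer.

k = 96

After k conversions and 0 bounces the posterior is Beta(7+k, 18), with mean (7+k)/(7+18+k).
Set (7+k)/(25+k) > 0.85 and solve: k > (0.85·25 − 7)/(1 − 0.85) = 95.000.
The smallest integer exceeding 95.000 is 96, and checking k=96: (103)/(121) = 0.8512 > 0.85.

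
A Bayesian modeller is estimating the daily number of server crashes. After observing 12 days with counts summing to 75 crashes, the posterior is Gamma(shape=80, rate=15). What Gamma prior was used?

A Gamma(α, β) prior (rate parametrization) on a Poisson rate with n observations summing to S gives posterior Gamma(α+S, β+n).
So α = 80 − 75 = 5 and β = 15 − 12 = 3.

Gamma(shape=5, rate=3)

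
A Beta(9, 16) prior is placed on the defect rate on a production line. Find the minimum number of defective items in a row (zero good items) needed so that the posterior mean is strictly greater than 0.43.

k = 4

After k defective items and 0 good items the posterior is Beta(9+k, 16), with mean (9+k)/(9+16+k).
Set (9+k)/(25+k) > 0.43 and solve: k > (0.43·25 − 9)/(1 − 0.43) = 3.070.
The smallest integer exceeding 3.070 is 4, and checking k=4: (13)/(29) = 0.4483 > 0.43.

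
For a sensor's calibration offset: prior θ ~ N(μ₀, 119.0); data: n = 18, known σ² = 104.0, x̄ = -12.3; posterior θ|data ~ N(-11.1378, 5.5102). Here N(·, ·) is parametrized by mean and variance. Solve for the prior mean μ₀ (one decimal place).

μ₀ = 12.8

The posterior mean is a precision-weighted average: μ_n = (τ₀μ₀ + τ_data·x̄)/(τ₀+τ_data), with τ₀=1/σ₀² and τ_data=n/σ².
Here τ₀ = 1/119.0 = 0.008403 and τ_data = 18/104.0 = 0.173077, so τ_n = 0.181480.
Rearranging for μ₀: μ₀ = (μ_n·τ_n − τ_data·x̄)/τ₀ = (-11.1378·0.181480 − 0.173077·-12.3) / 0.008403 = 0.107559/0.008403 ≈ 12.8.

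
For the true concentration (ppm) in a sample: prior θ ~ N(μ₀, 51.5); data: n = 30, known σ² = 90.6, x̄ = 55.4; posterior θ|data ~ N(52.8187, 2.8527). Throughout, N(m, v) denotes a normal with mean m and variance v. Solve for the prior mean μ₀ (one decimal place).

With known observation variance, the Normal–Normal posterior has precision τ_n = τ₀ + n/σ² and mean μ_n = (τ₀μ₀ + (n/σ²)x̄)/τ_n.
Here τ₀ = 1/51.5 = 0.019417 and τ_data = 30/90.6 = 0.331126, so τ_n = 0.350543.
Rearranging for μ₀: μ₀ = (μ_n·τ_n − τ_data·x̄)/τ₀ = (52.8187·0.350543 − 0.331126·55.4) / 0.019417 = 0.170845/0.019417 ≈ 8.8.

μ₀ = 8.8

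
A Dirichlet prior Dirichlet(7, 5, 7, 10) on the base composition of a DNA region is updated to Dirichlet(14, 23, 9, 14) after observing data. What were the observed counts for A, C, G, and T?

For a Dirichlet(α) prior with multinomial counts c, the posterior is Dirichlet(α + c) componentwise.
Counts are posterior − prior componentwise: 14−7=7, 23−5=18, 9−7=2, 14−10=4.

counts (7, 18, 2, 4)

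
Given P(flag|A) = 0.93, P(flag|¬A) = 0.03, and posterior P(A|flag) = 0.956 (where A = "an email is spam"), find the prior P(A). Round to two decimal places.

Bayes' rule in odds form gives O(A|E) = O(A)·[P(E|A)/P(E|¬A)], hence O(A) = O(A|E)/LR.
Posterior odds = 0.956/(1−0.956) = 21.7273. LR = 0.93/0.03 = 31.0000.
Prior odds = 21.7273/31.0000 = 0.7009, so P(A) = 0.7009/(1+0.7009) ≈ 0.41.

P(A) = 0.41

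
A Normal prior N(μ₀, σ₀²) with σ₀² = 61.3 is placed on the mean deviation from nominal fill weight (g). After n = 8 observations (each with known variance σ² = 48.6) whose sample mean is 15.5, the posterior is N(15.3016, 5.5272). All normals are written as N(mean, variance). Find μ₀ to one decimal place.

μ₀ = 13.3

The posterior mean is a precision-weighted average: μ_n = (τ₀μ₀ + τ_data·x̄)/(τ₀+τ_data), with τ₀=1/σ₀² and τ_data=n/σ².
Here τ₀ = 1/61.3 = 0.016313 and τ_data = 8/48.6 = 0.164609, so τ_n = 0.180922.
Rearranging for μ₀: μ₀ = (μ_n·τ_n − τ_data·x̄)/τ₀ = (15.3016·0.180922 − 0.164609·15.5) / 0.016313 = 0.216957/0.016313 ≈ 13.3.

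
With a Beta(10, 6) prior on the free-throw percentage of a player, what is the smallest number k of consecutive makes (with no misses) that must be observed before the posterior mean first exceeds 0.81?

k = 16

After k makes and 0 misses the posterior is Beta(10+k, 6), with mean (10+k)/(10+6+k).
Set (10+k)/(16+k) > 0.81 and solve: k > (0.81·16 − 10)/(1 − 0.81) = 15.579.
The smallest integer exceeding 15.579 is 16.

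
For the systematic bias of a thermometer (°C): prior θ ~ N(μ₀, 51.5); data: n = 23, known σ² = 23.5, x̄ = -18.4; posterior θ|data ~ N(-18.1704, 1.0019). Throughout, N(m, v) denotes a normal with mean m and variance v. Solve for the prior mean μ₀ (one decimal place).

The posterior mean is a precision-weighted average: μ_n = (τ₀μ₀ + τ_data·x̄)/(τ₀+τ_data), with τ₀=1/σ₀² and τ_data=n/σ².
Here τ₀ = 1/51.5 = 0.019417 and τ_data = 23/23.5 = 0.978723, so τ_n = 0.998140.
Rearranging for μ₀: μ₀ = (μ_n·τ_n − τ_data·x̄)/τ₀ = (-18.1704·0.998140 − 0.978723·-18.4) / 0.019417 = -0.128100/0.019417 ≈ -6.6.

μ₀ = -6.6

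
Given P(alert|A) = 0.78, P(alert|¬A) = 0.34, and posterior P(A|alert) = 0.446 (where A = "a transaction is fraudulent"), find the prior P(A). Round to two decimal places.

Bayes' rule in odds form gives O(A|E) = O(A)·[P(E|A)/P(E|¬A)], hence O(A) = O(A|E)/LR.
Posterior odds = 0.446/(1−0.446) = 0.8051. LR = 0.78/0.34 = 2.2941.
Prior odds = 0.8051/2.2941 = 0.3509, so P(A) = 0.3509/(1+0.3509) ≈ 0.26.

P(A) = 0.26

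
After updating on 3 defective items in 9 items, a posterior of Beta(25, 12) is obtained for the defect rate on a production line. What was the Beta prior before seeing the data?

Beta is conjugate to the binomial likelihood: posterior = Beta(a+s, b+f).
Subtract the data counts: 25−3=22, 12−6=6.

Beta(22, 6)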